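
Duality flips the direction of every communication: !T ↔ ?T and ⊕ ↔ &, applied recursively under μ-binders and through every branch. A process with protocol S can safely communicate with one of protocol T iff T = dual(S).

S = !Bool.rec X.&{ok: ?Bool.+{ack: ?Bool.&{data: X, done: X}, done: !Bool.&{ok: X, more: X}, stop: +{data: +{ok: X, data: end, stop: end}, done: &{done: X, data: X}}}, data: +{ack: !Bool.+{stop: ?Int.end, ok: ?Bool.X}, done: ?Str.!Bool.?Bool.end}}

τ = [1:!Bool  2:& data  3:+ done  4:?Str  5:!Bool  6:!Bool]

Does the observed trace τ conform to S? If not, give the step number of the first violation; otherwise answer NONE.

@1 !Bool  match  residual = rec X.…
@2 & data  match  residual = +{ack: !Bool.+{stop: ?Int.end, ok: ?Bool.rec X.…}, done: ?Str.!Bool.?Bool.end}
@3 + done  match  residual = ?Str.!Bool.?Bool.end
@4 ?Str  match  residual = !Bool.?Bool.end
@5 !Bool  match  residual = ?Bool.end
@6 got !Bool, protocol expects ?Bool  ✗

6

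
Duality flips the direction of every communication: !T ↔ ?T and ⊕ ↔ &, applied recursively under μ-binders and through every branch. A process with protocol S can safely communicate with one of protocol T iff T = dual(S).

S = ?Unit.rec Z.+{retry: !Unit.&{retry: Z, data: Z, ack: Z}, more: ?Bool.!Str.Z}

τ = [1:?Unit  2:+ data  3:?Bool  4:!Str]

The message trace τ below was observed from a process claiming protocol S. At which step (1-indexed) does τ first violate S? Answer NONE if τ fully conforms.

step 1: ?Unit  ✓  residual = rec Z.…
step 2: got + data, protocol expects + retry or + more  ✗

2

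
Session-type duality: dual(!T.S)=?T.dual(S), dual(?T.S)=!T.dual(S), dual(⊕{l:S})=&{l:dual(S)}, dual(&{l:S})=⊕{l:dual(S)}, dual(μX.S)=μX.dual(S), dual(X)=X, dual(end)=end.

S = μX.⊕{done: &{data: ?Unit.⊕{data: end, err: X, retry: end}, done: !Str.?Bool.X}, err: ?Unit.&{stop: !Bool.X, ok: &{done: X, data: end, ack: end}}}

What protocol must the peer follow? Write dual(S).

μX.&{done: ⊕{data: !Unit.&{data: end, err: X, retry: end}, done: ?Str.!Bool.X}, err: !Unit.⊕{stop: ?Bool.X, ok: ⊕{done: X, data: end, ack: end}}}

μX ↦ μX  (rec unchanged)
  ⊕{done,err} ↦ &{done,err}  (internal→external)
    • done:
      &{data,done} ↦ ⊕{data,done}  (external→internal)
        • data:
          ?Unit ↦ !Unit
            ⊕{data,err,retry} ↦ &{data,err,retry}  (internal→external)
              • data:
                end self-dual
              • err:
                X self-dual
              • retry:
                end self-dual
        • done:
          !Str ↦ ?Str
            ?Bool ↦ !Bool
              X self-dual
    • err:
      ?Unit ↦ !Unit
        &{stop,ok} ↦ ⊕{stop,ok}  (external→internal)
          • stop:
            !Bool ↦ ?Bool
              X self-dual
          • ok:
            &{done,data,ack} ↦ ⊕{done,data,ack}  (external→internal)
              • done:
                X self-dual
              • data:
                end self-dual
              • ack:
                end self-dual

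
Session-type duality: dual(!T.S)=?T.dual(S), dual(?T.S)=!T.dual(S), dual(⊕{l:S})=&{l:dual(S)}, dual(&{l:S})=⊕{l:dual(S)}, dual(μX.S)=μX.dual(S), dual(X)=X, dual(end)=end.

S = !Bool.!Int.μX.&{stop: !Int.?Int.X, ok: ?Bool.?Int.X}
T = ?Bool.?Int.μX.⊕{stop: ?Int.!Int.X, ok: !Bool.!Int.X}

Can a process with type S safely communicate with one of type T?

!Bool ‖ ?Bool  match
  !Int ‖ ?Int  match
    μX ‖ μX  match (rec unchanged)
      &{stop,ok} ‖ ⊕{stop,ok}  match label sets agree
        case stop:
          !Int ‖ ?Int  match
            ?Int ‖ !Int  match
              X ‖ X  match
        case ok:
          ?Bool ‖ !Bool  match
            ?Int ‖ !Int  match
              X ‖ X  match

YES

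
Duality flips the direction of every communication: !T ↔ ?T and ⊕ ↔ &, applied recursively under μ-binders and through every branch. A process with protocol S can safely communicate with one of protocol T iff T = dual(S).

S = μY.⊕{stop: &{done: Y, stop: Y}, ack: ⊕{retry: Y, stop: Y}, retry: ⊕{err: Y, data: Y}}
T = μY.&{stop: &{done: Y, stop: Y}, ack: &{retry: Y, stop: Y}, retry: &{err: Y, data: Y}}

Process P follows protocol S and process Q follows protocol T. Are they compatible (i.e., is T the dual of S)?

μY vs μY  ok (μ self-dual)
  ⊕{stop,ack,retry} vs &{stop,ack,retry}  ok same labels
    [stop]
      &{done,stop} vs &{done,stop}  ✗ choice polarity not flipped — not dual

NO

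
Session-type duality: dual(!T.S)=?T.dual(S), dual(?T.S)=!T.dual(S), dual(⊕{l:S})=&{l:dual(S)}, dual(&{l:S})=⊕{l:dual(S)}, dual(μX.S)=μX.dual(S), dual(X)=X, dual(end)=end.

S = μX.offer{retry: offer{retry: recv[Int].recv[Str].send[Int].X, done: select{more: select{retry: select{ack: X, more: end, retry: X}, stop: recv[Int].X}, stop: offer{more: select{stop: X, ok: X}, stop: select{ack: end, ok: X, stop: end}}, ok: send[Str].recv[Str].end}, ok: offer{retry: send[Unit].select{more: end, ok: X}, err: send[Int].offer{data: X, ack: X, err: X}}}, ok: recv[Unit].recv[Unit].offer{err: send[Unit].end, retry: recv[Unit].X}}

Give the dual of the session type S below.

μX = μX  (rec unchanged)
  offer{retry,ok} = select{retry,ok}  (&→⊕)
    [retry]
      offer{retry,done,ok} = select{retry,done,ok}  (&→⊕)
        [retry]
          recv[Int] = send[Int]
            recv[Str] = send[Str]
              send[Int] = recv[Int]
                X self-dual
        [done]
          select{more,stop,ok} = offer{more,stop,ok}  (internal→external)
            [more]
              select{retry,stop} = offer{retry,stop}  (internal→external)
                [retry]
                  select{ack,more,retry} = offer{ack,more,retry}  (internal→external)
                    [ack]
                      X self-dual
                    [more]
                      end self-dual
                    [retry]
                      X self-dual
                [stop]
                  recv[Int] = send[Int]
                    X self-dual
            [stop]
              offer{more,stop} = select{more,stop}  (&→⊕)
                [more]
                  select{stop,ok} = offer{stop,ok}  (internal→external)
                    [stop]
                      X self-dual
                    [ok]
                      X self-dual
                [stop]
                  select{ack,ok,stop} = offer{ack,ok,stop}  (internal→external)
                    [ack]
                      end self-dual
                    [ok]
                      X self-dual
                    [stop]
                      end self-dual
            [ok]
              send[Str] = recv[Str]
                recv[Str] = send[Str]
                  end self-dual
        [ok]
          offer{retry,err} = select{retry,err}  (&→⊕)
            [retry]
              send[Unit] = recv[Unit]
                select{more,ok} = offer{more,ok}  (internal→external)
                  [more]
                    end self-dual
                  [ok]
                    X self-dual
            [err]
              send[Int] = recv[Int]
                offer{data,ack,err} = select{data,ack,err}  (&→⊕)
                  [data]
                    X self-dual
                  [ack]
                    X self-dual
                  [err]
                    X self-dual
    [ok]
      recv[Unit] = send[Unit]
        recv[Unit] = send[Unit]
          offer{err,retry} = select{err,retry}  (&→⊕)
            [err]
              send[Unit] = recv[Unit]
                end self-dual
            [retry]
              recv[Unit] = send[Unit]
                X self-dual

μX.select{retry: select{retry: send[Int].send[Str].recv[Int].X, done: offer{more: offer{retry: offer{ack: X, more: end, retry: X}, stop: send[Int].X}, stop: select{more: offer{stop: X, ok: X}, stop: offer{ack: end, ok: X, stop: end}}, ok: recv[Str].send[Str].end}, ok: select{retry: recv[Unit].offer{more: end, ok: X}, err: recv[Int].select{data: X, ack: X, err: X}}}, ok: send[Unit].send[Unit].select{err: recv[Unit].end, retry: send[Unit].X}}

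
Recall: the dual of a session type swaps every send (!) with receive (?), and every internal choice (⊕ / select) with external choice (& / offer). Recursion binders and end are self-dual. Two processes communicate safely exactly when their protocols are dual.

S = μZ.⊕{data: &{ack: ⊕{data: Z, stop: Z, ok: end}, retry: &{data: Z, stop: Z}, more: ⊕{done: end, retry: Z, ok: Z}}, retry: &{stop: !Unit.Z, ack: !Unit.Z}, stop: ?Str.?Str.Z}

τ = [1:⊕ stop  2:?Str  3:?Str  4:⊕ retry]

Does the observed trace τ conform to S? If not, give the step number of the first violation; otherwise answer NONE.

step 1: ⊕ stop  ✓  now at ?Str.?Str.μZ.…
step 2: ?Str  ✓  now at ?Str.μZ.…
step 3: ?Str  ✓  now at μZ.…
step 4: ⊕ retry  ✓  now at &{stop: !Unit.μZ.…, ack: !Unit.μZ.…}
τ conforms to S (length 4)

NONE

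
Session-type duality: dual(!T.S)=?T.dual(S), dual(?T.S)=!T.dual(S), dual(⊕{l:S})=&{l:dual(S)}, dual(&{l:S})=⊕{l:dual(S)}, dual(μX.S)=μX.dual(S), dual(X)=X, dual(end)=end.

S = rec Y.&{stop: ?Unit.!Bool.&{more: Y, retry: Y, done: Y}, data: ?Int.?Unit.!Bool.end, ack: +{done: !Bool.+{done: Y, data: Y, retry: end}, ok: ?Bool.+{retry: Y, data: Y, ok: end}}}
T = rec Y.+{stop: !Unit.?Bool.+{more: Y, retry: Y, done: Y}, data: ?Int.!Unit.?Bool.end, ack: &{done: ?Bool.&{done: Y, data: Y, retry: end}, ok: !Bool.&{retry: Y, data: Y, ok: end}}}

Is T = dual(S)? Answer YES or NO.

NO

rec Y ‖ rec Y  ok (μ self-dual)
  &{stop,data,ack} ‖ +{stop,data,ack}  ok labels match
    • stop:
      ?Unit ‖ !Unit  ok
        !Bool ‖ ?Bool  ok
          &{more,retry,done} ‖ +{more,retry,done}  ok labels match
            • more:
              Y ‖ Y  ok
            • retry:
              Y ‖ Y  ok
            • done:
              Y ‖ Y  ok
    • data:
      ?Int ‖ ?Int  ✗ same direction on both sides — not dual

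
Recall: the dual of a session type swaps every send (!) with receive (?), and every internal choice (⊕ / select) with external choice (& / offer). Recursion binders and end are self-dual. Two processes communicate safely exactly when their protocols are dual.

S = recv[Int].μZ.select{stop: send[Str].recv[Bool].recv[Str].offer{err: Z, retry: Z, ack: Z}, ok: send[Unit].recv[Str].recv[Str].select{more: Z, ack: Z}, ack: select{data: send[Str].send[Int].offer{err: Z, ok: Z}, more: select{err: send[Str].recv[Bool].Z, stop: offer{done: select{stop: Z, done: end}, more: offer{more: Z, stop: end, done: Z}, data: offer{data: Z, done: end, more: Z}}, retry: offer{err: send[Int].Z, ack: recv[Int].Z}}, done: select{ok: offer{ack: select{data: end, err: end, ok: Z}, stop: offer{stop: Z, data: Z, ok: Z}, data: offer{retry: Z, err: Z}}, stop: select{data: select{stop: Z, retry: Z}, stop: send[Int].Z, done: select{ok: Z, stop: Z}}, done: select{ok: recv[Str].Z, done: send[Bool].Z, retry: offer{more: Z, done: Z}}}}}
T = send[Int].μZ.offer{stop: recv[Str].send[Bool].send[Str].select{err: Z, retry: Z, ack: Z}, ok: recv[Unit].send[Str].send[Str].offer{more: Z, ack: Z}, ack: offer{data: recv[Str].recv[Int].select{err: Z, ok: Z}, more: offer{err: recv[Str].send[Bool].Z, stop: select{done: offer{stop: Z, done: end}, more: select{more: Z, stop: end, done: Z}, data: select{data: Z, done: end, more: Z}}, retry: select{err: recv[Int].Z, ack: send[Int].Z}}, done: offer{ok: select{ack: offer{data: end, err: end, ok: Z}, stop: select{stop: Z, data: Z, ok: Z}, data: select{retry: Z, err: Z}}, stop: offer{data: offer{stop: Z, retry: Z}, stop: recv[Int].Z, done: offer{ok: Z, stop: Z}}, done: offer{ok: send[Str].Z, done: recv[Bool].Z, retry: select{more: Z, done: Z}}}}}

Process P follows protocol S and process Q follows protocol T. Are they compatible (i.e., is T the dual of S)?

YES

recv[Int] | send[Int]  match
  μZ | μZ  match (binder kept)
    select{stop,ok,ack} | offer{stop,ok,ack}  match same labels
      [stop]
        send[Str] | recv[Str]  match
          recv[Bool] | send[Bool]  match
            recv[Str] | send[Str]  match
              offer{err,retry,ack} | select{err,retry,ack}  match same labels
                [err]
                  Z | Z  match
                [retry]
                  Z | Z  match
                [ack]
                  Z | Z  match
      [ok]
        send[Unit] | recv[Unit]  match
          recv[Str] | send[Str]  match
            recv[Str] | send[Str]  match
              select{more,ack} | offer{more,ack}  match same labels
                [more]
                  Z | Z  match
                [ack]
                  Z | Z  match
      [ack]
        select{data,more,done} | offer{data,more,done}  match same labels
          [data]
            send[Str] | recv[Str]  match
              send[Int] | recv[Int]  match
                offer{err,ok} | select{err,ok}  match same labels
                  [err]
                    Z | Z  match
                  [ok]
                    Z | Z  match
          [more]
            select{err,stop,retry} | offer{err,stop,retry}  match same labels
              [err]
                send[Str] | recv[Str]  match
                  recv[Bool] | send[Bool]  match
                    Z | Z  match
              [stop]
                offer{done,more,data} | select{done,more,data}  match same labels
                  [done]
                    select{stop,done} | offer{stop,done}  match same labels
                      [stop]
                        Z | Z  match
                      [done]
                        end | end  match
                  [more]
                    offer{more,stop,done} | select{more,stop,done}  match same labels
                      [more]
                        Z | Z  match
                      [stop]
                        end | end  match
                      [done]
                        Z | Z  match
                  [data]
                    offer{data,done,more} | select{data,done,more}  match same labels
                      [data]
                        Z | Z  match
                      [done]
                        end | end  match
                      [more]
                        Z | Z  match
              [retry]
                offer{err,ack} | select{err,ack}  match same labels
                  [err]
                    send[Int] | recv[Int]  match
                      Z | Z  match
                  [ack]
                    recv[Int] | send[Int]  match
                      Z | Z  match
          [done]
            select{ok,stop,done} | offer{ok,stop,done}  match same labels
              [ok]
                offer{ack,stop,data} | select{ack,stop,data}  match same labels
                  [ack]
                    select{data,err,ok} | offer{data,err,ok}  match same labels
                      [data]
                        end | end  match
                      [err]
                        end | end  match
                      [ok]
                        Z | Z  match
                  [stop]
                    offer{stop,data,ok} | select{stop,data,ok}  match same labels
                      [stop]
                        Z | Z  match
                      [data]
                        Z | Z  match
                      [ok]
                        Z | Z  match
                  [data]
                    offer{retry,err} | select{retry,err}  match same labels
                      [retry]
                        Z | Z  match
                      [err]
                        Z | Z  match
              [stop]
                select{data,stop,done} | offer{data,stop,done}  match same labels
                  [data]
                    select{stop,retry} | offer{stop,retry}  match same labels
                      [stop]
                        Z | Z  match
                      [retry]
                        Z | Z  match
                  [stop]
                    send[Int] | recv[Int]  match
                      Z | Z  match
                  [done]
                    select{ok,stop} | offer{ok,stop}  match same labels
                      [ok]
                        Z | Z  match
                      [stop]
                        Z | Z  match
              [done]
                select{ok,done,retry} | offer{ok,done,retry}  match same labels
                  [ok]
                    recv[Str] | send[Str]  match
                      Z | Z  match
                  [done]
                    send[Bool] | recv[Bool]  match
                      Z | Z  match
                  [retry]
                    offer{more,done} | select{more,done}  match same labels
                      [more]
                        Z | Z  match
                      [done]
                        Z | Z  match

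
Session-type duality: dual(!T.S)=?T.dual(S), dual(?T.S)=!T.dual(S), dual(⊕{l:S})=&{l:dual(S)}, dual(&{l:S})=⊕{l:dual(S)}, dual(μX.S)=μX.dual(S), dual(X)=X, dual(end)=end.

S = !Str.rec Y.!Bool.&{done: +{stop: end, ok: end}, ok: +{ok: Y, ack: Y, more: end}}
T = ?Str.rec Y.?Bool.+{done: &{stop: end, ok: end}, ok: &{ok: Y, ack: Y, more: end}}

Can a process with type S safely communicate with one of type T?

!Str | ?Str  match
  rec Y | rec Y  match (binder kept)
    !Bool | ?Bool  match
      &{done,ok} | +{done,ok}  match labels match
        [done]
          +{stop,ok} | &{stop,ok}  match labels match
            [stop]
              end | end  match
            [ok]
              end | end  match
        [ok]
          +{ok,ack,more} | &{ok,ack,more}  match labels match
            [ok]
              Y | Y  match
            [ack]
              Y | Y  match
            [more]
              end | end  match

YES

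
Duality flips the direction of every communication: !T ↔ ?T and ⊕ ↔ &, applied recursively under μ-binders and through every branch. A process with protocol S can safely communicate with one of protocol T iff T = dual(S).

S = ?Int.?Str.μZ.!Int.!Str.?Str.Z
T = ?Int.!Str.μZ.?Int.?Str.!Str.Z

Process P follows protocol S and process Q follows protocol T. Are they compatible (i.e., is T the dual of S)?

NO

?Int | ?Int  ✗ same direction on both sides — not dual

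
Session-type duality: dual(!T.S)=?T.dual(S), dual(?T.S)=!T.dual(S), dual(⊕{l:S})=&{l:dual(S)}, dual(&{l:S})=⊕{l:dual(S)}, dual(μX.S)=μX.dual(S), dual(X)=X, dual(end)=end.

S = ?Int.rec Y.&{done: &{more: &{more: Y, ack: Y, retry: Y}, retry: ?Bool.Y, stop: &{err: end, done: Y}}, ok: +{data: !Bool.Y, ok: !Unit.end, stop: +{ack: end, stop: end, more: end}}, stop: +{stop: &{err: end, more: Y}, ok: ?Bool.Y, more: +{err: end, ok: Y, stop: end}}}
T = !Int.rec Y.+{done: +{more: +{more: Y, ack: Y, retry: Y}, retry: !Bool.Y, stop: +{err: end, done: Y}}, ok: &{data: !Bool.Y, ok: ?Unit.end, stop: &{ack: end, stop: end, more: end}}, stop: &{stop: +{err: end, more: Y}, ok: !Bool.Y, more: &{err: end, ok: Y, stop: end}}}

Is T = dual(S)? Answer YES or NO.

NO

?Int | !Int  ✓
  rec Y | rec Y  ✓ (μ self-dual)
    &{done,ok,stop} | +{done,ok,stop}  ✓ label sets agree
      case done:
        &{more,retry,stop} | +{more,retry,stop}  ✓ label sets agree
          case more:
            &{more,ack,retry} | +{more,ack,retry}  ✓ label sets agree
              case more:
                Y | Y  ✓
              case ack:
                Y | Y  ✓
              case retry:
                Y | Y  ✓
          case retry:
            ?Bool | !Bool  ✓
              Y | Y  ✓
          case stop:
            &{err,done} | +{err,done}  ✓ label sets agree
              case err:
                end | end  ✓
              case done:
                Y | Y  ✓
      case ok:
        +{data,ok,stop} | &{data,ok,stop}  ✓ label sets agree
          case data:
            !Bool | !Bool  ✗ same direction on both sides — not dual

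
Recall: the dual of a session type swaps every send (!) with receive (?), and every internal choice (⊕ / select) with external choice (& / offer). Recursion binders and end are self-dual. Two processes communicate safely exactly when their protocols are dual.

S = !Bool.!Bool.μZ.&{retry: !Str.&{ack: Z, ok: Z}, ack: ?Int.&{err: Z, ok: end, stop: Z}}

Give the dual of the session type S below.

?Bool.?Bool.μZ.⊕{retry: ?Str.⊕{ack: Z, ok: Z}, ack: !Int.⊕{err: Z, ok: end, stop: Z}}

!Bool = ?Bool
  !Bool = ?Bool
    μZ = μZ  (binder kept)
      &{retry,ack} = ⊕{retry,ack}  (external→internal)
        [retry]
          !Str = ?Str
            &{ack,ok} = ⊕{ack,ok}  (external→internal)
              [ack]
                Z ↦ Z
              [ok]
                Z ↦ Z
        [ack]
          ?Int = !Int
            &{err,ok,stop} = ⊕{err,ok,stop}  (external→internal)
              [err]
                Z ↦ Z
              [ok]
                end ↦ end
              [stop]
                Z ↦ Z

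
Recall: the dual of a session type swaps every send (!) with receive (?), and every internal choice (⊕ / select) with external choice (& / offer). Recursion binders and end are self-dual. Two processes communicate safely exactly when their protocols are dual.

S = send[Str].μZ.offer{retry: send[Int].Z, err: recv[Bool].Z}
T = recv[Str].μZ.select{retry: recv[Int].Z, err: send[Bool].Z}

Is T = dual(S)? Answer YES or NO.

YES

send[Str] ‖ recv[Str]  match
  μZ ‖ μZ  match (μ self-dual)
    offer{retry,err} ‖ select{retry,err}  match labels match
      case retry:
        send[Int] ‖ recv[Int]  match
          Z ‖ Z  match
      case err:
        recv[Bool] ‖ send[Bool]  match
          Z ‖ Z  match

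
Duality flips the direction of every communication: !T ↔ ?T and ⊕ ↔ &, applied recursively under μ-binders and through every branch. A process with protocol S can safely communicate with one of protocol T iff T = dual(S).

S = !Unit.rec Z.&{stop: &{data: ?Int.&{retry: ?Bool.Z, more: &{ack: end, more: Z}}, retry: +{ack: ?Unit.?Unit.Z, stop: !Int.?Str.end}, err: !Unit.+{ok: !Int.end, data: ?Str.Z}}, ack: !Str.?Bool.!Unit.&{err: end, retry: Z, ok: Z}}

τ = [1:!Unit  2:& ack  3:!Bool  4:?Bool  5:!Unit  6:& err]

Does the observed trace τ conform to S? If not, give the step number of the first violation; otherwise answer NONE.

3

[1] !Unit  match  now at rec Z.…
[2] & ack  match  now at !Str.?Bool.!Unit.&{err: end, retry: rec Z.…, ok: rec Z.…}
[3] got !Bool, protocol expects !Str  ✗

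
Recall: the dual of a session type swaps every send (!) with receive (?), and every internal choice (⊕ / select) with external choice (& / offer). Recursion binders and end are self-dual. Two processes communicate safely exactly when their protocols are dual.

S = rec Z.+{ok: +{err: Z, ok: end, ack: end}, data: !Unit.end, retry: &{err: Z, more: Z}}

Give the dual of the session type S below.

rec Z → rec Z  (μ self-dual)
  +{ok,data,retry} → &{ok,data,retry}  (internal→external)
    case ok:
      +{err,ok,ack} → &{err,ok,ack}  (internal→external)
        case err:
          Z self-dual
        case ok:
          end self-dual
        case ack:
          end self-dual
    case data:
      !Unit → ?Unit
        end self-dual
    case retry:
      &{err,more} → +{err,more}  (external→internal)
        case err:
          Z self-dual
        case more:
          Z self-dual

rec Z.&{ok: &{err: Z, ok: end, ack: end}, data: ?Unit.end, retry: +{err: Z, more: Z}}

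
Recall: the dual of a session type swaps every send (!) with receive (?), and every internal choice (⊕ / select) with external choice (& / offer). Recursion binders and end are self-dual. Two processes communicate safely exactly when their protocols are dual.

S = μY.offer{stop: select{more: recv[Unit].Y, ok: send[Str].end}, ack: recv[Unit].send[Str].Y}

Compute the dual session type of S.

μY ↦ μY  (rec unchanged)
  offer{stop,ack} ↦ select{stop,ack}  (offer→select)
    [stop]
      select{more,ok} ↦ offer{more,ok}  (⊕→&)
        [more]
          recv[Unit] ↦ send[Unit]
            Y self-dual
        [ok]
          send[Str] ↦ recv[Str]
            end self-dual
    [ack]
      recv[Unit] ↦ send[Unit]
        send[Str] ↦ recv[Str]
          Y self-dual

μY.select{stop: offer{more: send[Unit].Y, ok: recv[Str].end}, ack: send[Unit].recv[Str].Y}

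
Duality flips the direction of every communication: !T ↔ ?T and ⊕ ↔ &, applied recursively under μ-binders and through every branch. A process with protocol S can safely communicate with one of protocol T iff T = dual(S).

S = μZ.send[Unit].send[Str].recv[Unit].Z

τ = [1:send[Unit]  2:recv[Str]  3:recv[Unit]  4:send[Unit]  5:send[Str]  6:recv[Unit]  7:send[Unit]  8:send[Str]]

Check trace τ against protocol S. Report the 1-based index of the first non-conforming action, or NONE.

[1] send[Unit]  ✓  state: send[Str].recv[Unit].μZ.…
[2] got recv[Str], protocol expects send[Str]  ✗

2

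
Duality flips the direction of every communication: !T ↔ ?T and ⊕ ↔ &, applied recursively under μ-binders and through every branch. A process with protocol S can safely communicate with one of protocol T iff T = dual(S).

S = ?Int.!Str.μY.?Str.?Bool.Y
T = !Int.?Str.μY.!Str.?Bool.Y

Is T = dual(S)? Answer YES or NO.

NO

?Int | !Int  match
  !Str | ?Str  match
    μY | μY  match (μ self-dual)
      ?Str | !Str  match
        ?Bool | ?Bool  ✗ same direction on both sides — not dual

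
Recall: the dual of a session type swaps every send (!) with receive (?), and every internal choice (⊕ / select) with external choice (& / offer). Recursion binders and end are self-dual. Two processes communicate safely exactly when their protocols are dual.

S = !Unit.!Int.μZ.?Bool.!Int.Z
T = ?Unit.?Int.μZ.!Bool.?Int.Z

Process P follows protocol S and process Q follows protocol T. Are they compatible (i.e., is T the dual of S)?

!Unit ‖ ?Unit  match
  !Int ‖ ?Int  match
    μZ ‖ μZ  match (binder kept)
      ?Bool ‖ !Bool  match
        !Int ‖ ?Int  match
          Z ‖ Z  match

YES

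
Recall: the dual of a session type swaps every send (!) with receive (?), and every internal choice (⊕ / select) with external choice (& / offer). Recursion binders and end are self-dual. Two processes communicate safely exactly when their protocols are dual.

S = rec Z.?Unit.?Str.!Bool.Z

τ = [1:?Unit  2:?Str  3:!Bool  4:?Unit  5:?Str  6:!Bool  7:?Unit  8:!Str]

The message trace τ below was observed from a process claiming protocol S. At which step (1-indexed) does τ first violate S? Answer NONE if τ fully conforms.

8

step 1: ?Unit  ✓  state: ?Str.!Bool.rec Z.…
step 2: ?Str  ✓  state: !Bool.rec Z.…
step 3: !Bool  ✓  state: rec Z.…
step 4: ?Unit  ✓  state: ?Str.!Bool.rec Z.…
step 5: ?Str  ✓  state: !Bool.rec Z.…
step 6: !Bool  ✓  state: rec Z.…
step 7: ?Unit  ✓  state: ?Str.!Bool.rec Z.…
step 8: got !Str, protocol expects ?Str  ✗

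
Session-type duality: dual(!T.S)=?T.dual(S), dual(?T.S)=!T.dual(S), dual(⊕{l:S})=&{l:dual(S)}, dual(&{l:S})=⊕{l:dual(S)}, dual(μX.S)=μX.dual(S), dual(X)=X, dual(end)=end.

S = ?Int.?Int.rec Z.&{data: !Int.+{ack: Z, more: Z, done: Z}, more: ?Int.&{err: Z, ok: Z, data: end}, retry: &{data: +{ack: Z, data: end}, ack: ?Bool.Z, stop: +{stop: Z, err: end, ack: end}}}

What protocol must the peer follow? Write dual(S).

?Int ↦ !Int
  ?Int ↦ !Int
    rec Z ↦ rec Z  (μ self-dual)
      &{data,more,retry} ↦ +{data,more,retry}  (external→internal)
        [data]
          !Int ↦ ?Int
            +{ack,more,done} ↦ &{ack,more,done}  (internal→external)
              [ack]
                dual(Z) = Z
              [more]
                dual(Z) = Z
              [done]
                dual(Z) = Z
        [more]
          ?Int ↦ !Int
            &{err,ok,data} ↦ +{err,ok,data}  (external→internal)
              [err]
                dual(Z) = Z
              [ok]
                dual(Z) = Z
              [data]
                dual(end) = end
        [retry]
          &{data,ack,stop} ↦ +{data,ack,stop}  (external→internal)
            [data]
              +{ack,data} ↦ &{ack,data}  (internal→external)
                [ack]
                  dual(Z) = Z
                [data]
                  dual(end) = end
            [ack]
              ?Bool ↦ !Bool
                dual(Z) = Z
            [stop]
              +{stop,err,ack} ↦ &{stop,err,ack}  (internal→external)
                [stop]
                  dual(Z) = Z
                [err]
                  dual(end) = end
                [ack]
                  dual(end) = end

!Int.!Int.rec Z.+{data: ?Int.&{ack: Z, more: Z, done: Z}, more: !Int.+{err: Z, ok: Z, data: end}, retry: +{data: &{ack: Z, data: end}, ack: !Bool.Z, stop: &{stop: Z, err: end, ack: end}}}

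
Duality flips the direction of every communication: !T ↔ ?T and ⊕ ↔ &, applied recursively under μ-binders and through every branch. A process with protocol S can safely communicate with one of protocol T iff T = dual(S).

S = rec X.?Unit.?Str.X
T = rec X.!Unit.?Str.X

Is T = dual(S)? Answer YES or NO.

rec X | rec X  match (μ self-dual)
  ?Unit | !Unit  match
    ?Str | ?Str  ✗ same direction on both sides — not dual

NO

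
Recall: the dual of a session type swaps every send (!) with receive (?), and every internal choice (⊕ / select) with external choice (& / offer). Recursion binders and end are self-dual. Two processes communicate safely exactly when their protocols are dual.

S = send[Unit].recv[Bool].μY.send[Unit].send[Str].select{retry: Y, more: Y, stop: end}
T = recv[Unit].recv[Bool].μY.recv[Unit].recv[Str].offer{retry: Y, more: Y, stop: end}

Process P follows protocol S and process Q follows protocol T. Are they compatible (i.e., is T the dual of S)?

NO

send[Unit] ‖ recv[Unit]  ok
  recv[Bool] ‖ recv[Bool]  ✗ same direction on both sides — not dual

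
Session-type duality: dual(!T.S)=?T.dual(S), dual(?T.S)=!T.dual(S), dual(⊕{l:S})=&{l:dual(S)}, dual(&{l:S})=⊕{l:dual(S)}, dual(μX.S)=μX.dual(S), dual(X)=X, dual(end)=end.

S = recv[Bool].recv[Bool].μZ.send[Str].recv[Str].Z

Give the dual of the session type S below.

send[Bool].send[Bool].μZ.recv[Str].send[Str].Z

recv[Bool] ↦ send[Bool]
  recv[Bool] ↦ send[Bool]
    μZ ↦ μZ  (rec unchanged)
      send[Str] ↦ recv[Str]
        recv[Str] ↦ send[Str]
          Z self-dual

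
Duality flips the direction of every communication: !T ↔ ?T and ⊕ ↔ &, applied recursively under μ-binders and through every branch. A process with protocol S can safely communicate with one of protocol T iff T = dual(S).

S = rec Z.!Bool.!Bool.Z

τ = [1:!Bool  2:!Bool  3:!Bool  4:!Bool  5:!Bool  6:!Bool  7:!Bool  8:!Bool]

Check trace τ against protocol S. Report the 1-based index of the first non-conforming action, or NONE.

[1] !Bool  match  state: !Bool.rec Z.…
[2] !Bool  match  state: rec Z.…
[3] !Bool  match  state: !Bool.rec Z.…
[4] !Bool  match  state: rec Z.…
[5] !Bool  match  state: !Bool.rec Z.…
[6] !Bool  match  state: rec Z.…
[7] !Bool  match  state: !Bool.rec Z.…
[8] !Bool  match  state: rec Z.…
trace exhausted — no violation

NONE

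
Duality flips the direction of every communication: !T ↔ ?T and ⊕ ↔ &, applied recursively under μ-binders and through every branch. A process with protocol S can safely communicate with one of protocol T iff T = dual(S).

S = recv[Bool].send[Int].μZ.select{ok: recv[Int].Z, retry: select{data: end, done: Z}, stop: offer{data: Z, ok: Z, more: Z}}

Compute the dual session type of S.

recv[Bool] = send[Bool]
  send[Int] = recv[Int]
    μZ = μZ  (μ self-dual)
      select{ok,retry,stop} = offer{ok,retry,stop}  (select→offer)
        • ok:
          recv[Int] = send[Int]
            dual(Z) = Z
        • retry:
          select{data,done} = offer{data,done}  (select→offer)
            • data:
              dual(end) = end
            • done:
              dual(Z) = Z
        • stop:
          offer{data,ok,more} = select{data,ok,more}  (&→⊕)
            • data:
              dual(Z) = Z
            • ok:
              dual(Z) = Z
            • more:
              dual(Z) = Z

send[Bool].recv[Int].μZ.offer{ok: send[Int].Z, retry: offer{data: end, done: Z}, stop: select{data: Z, ok: Z, more: Z}}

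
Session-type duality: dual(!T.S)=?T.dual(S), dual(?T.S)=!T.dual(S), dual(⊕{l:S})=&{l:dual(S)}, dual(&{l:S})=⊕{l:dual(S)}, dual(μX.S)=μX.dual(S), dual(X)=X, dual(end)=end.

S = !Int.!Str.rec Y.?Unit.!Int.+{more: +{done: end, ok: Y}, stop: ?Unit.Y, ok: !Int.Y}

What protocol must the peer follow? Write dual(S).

?Int.?Str.rec Y.!Unit.?Int.&{more: &{done: end, ok: Y}, stop: !Unit.Y, ok: ?Int.Y}

!Int ↦ ?Int
  !Str ↦ ?Str
    rec Y ↦ rec Y  (μ self-dual)
      ?Unit ↦ !Unit
        !Int ↦ ?Int
          +{more,stop,ok} ↦ &{more,stop,ok}  (internal→external)
            case more:
              +{done,ok} ↦ &{done,ok}  (internal→external)
                case done:
                  end ↦ end
                case ok:
                  Y ↦ Y
            case stop:
              ?Unit ↦ !Unit
                Y ↦ Y
            case ok:
              !Int ↦ ?Int
                Y ↦ Y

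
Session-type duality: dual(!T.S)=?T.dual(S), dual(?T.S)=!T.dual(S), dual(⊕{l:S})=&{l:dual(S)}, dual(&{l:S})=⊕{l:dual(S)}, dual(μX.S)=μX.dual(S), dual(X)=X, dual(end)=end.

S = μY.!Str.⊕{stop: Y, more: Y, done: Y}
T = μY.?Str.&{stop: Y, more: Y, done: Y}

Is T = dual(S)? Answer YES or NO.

YES

μY ‖ μY  match (μ self-dual)
  !Str ‖ ?Str  match
    ⊕{stop,more,done} ‖ &{stop,more,done}  match label sets agree
      case stop:
        Y ‖ Y  match
      case more:
        Y ‖ Y  match
      case done:
        Y ‖ Y  match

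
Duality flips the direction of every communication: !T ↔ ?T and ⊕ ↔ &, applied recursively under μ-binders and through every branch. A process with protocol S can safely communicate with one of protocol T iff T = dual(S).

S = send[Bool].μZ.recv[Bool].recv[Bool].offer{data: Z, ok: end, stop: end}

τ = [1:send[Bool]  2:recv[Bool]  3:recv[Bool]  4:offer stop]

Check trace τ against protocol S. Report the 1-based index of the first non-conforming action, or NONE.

NONE

step 1: send[Bool]  match  residual = μZ.…
step 2: recv[Bool]  match  residual = recv[Bool].offer{data: μZ.…, ok: end, stop: end}
step 3: recv[Bool]  match  residual = offer{data: μZ.…, ok: end, stop: end}
step 4: offer stop  match  residual = end
τ conforms to S (length 4)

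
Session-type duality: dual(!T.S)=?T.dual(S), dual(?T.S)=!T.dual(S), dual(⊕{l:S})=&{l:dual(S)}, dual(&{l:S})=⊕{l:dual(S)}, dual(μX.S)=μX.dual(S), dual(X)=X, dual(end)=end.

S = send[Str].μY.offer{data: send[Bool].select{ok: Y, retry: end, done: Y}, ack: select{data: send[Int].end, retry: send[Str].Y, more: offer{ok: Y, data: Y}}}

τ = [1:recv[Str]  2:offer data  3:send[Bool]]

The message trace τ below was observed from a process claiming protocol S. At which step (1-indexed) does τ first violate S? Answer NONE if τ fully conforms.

1

@1 got recv[Str], protocol expects send[Str]  ✗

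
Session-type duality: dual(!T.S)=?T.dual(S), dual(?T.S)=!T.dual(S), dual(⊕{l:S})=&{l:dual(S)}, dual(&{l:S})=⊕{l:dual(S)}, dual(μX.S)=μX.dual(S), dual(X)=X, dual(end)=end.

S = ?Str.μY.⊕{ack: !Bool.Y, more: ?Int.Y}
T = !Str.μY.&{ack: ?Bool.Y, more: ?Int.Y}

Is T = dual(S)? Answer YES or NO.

?Str | !Str  ok
  μY | μY  ok (μ self-dual)
    ⊕{ack,more} | &{ack,more}  ok same labels
      case ack:
        !Bool | ?Bool  ok
          Y | Y  ok
      case more:
        ?Int | ?Int  ✗ same direction on both sides — not dual

NO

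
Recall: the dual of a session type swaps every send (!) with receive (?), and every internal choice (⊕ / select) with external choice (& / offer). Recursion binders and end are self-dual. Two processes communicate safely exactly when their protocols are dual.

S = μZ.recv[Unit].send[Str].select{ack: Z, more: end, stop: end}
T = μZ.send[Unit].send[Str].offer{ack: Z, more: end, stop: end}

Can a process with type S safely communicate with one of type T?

NO

μZ | μZ  ok (rec unchanged)
  recv[Unit] | send[Unit]  ok
    send[Str] | send[Str]  ✗ same direction on both sides — not dual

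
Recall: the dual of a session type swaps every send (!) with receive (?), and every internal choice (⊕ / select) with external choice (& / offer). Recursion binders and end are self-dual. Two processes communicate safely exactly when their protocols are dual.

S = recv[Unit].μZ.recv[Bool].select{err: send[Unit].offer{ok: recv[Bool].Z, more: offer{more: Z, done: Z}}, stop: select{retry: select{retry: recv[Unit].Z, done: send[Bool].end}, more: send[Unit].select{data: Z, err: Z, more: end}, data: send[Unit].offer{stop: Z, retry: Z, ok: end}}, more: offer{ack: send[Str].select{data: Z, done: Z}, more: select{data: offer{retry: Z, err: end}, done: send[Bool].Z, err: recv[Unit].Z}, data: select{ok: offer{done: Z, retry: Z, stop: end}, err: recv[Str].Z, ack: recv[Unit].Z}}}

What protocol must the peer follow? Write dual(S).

send[Unit].μZ.send[Bool].offer{err: recv[Unit].select{ok: send[Bool].Z, more: select{more: Z, done: Z}}, stop: offer{retry: offer{retry: send[Unit].Z, done: recv[Bool].end}, more: recv[Unit].offer{data: Z, err: Z, more: end}, data: recv[Unit].select{stop: Z, retry: Z, ok: end}}, more: select{ack: recv[Str].offer{data: Z, done: Z}, more: offer{data: select{retry: Z, err: end}, done: recv[Bool].Z, err: send[Unit].Z}, data: offer{ok: select{done: Z, retry: Z, stop: end}, err: send[Str].Z, ack: send[Unit].Z}}}

recv[Unit] = send[Unit]
  μZ = μZ  (binder kept)
    recv[Bool] = send[Bool]
      select{err,stop,more} = offer{err,stop,more}  (select→offer)
        • err:
          send[Unit] = recv[Unit]
            offer{ok,more} = select{ok,more}  (external→internal)
              • ok:
                recv[Bool] = send[Bool]
                  Z ↦ Z
              • more:
                offer{more,done} = select{more,done}  (external→internal)
                  • more:
                    Z ↦ Z
                  • done:
                    Z ↦ Z
        • stop:
          select{retry,more,data} = offer{retry,more,data}  (select→offer)
            • retry:
              select{retry,done} = offer{retry,done}  (select→offer)
                • retry:
                  recv[Unit] = send[Unit]
                    Z ↦ Z
                • done:
                  send[Bool] = recv[Bool]
                    end ↦ end
            • more:
              send[Unit] = recv[Unit]
                select{data,err,more} = offer{data,err,more}  (select→offer)
                  • data:
                    Z ↦ Z
                  • err:
                    Z ↦ Z
                  • more:
                    end ↦ end
            • data:
              send[Unit] = recv[Unit]
                offer{stop,retry,ok} = select{stop,retry,ok}  (external→internal)
                  • stop:
                    Z ↦ Z
                  • retry:
                    Z ↦ Z
                  • ok:
                    end ↦ end
        • more:
          offer{ack,more,data} = select{ack,more,data}  (external→internal)
            • ack:
              send[Str] = recv[Str]
                select{data,done} = offer{data,done}  (select→offer)
                  • data:
                    Z ↦ Z
                  • done:
                    Z ↦ Z
            • more:
              select{data,done,err} = offer{data,done,err}  (select→offer)
                • data:
                  offer{retry,err} = select{retry,err}  (external→internal)
                    • retry:
                      Z ↦ Z
                    • err:
                      end ↦ end
                • done:
                  send[Bool] = recv[Bool]
                    Z ↦ Z
                • err:
                  recv[Unit] = send[Unit]
                    Z ↦ Z
            • data:
              select{ok,err,ack} = offer{ok,err,ack}  (select→offer)
                • ok:
                  offer{done,retry,stop} = select{done,retry,stop}  (external→internal)
                    • done:
                      Z ↦ Z
                    • retry:
                      Z ↦ Z
                    • stop:
                      end ↦ end
                • err:
                  recv[Str] = send[Str]
                    Z ↦ Z
                • ack:
                  recv[Unit] = send[Unit]
                    Z ↦ Z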